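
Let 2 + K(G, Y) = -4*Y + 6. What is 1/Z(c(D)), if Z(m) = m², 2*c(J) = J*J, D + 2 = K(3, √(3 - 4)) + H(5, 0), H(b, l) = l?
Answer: -7/2500 - 6*I/625 ≈ -0.0028 - 0.0096*I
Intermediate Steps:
K(G, Y) = 4 - 4*Y (K(G, Y) = -2 + (-4*Y + 6) = -2 + (6 - 4*Y) = 4 - 4*Y)
D = 2 - 4*I (D = -2 + ((4 - 4*√(3 - 4)) + 0) = -2 + ((4 - 4*I) + 0) = -2 + (4 - 4*I) = 2 - 4*I ≈ 2.0 - 4.0*I)
c(J) = J²/2 (c(J) = (J*J)/2 = J²/2)
1/Z(c(D)) = 1/(((2 - 4*I)²/2)²) = 1/((2 - 4*I)⁴/4) = 4/(2 - 4*I)⁴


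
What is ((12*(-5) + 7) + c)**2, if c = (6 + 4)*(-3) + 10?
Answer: 5329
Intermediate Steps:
c = -20 (c = 10*(-3) + 10 = -30 + 10 = -20)
((12*(-5) + 7) + c)**2 = ((12*(-5) + 7) - 20)**2 = ((-60 + 7) - 20)**2 = (-53 - 20)**2 = (-73)**2 = 5329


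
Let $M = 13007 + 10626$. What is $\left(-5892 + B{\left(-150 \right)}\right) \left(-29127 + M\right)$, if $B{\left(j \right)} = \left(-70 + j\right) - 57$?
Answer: $33892486$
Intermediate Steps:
$M = 23633$
$B{\left(j \right)} = -127 + j$
$\left(-5892 + B{\left(-150 \right)}\right) \left(-29127 + M\right) = \left(-5892 - 277\right) \left(-29127 + 23633\right) = \left(-5892 - 277\right) \left(-5494\right) = \left(-6169\right) \left(-5494\right) = 33892486$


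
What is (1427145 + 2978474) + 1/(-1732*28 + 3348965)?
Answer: 14540608935312/3300469 ≈ 4.4056e+6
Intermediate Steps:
(1427145 + 2978474) + 1/(-1732*28 + 3348965) = 4405619 + 1/(-433*112 + 3348965) = 4405619 + 1/(-48496 + 3348965) = 4405619 + 1/3300469 = 14540608935312/3300469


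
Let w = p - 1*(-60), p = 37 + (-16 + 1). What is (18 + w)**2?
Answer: 10000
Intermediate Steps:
p = 22 (p = 37 - 15 = 22)
w = 82 (w = 22 - 1*(-60) = 22 + 60 = 82)
(18 + w)**2 = (18 + 82)**2 = 100**2 = 10000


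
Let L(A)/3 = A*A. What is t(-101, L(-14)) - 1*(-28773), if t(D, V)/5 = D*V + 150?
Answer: -267417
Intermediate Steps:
L(A) = 3*A² (L(A) = 3*(A*A) = 3*A²)
t(D, V) = 750 + 5*D*V (t(D, V) = 5*(D*V + 150) = 5*(150 + D*V) = 750 + 5*D*V)
t(-101, L(-14)) - 1*(-28773) = (750 + 5*(-101)*(3*(-14)²)) - 1*(-28773) = (750 + 5*(-101)*(3*196)) + 28773 = (750 + 5*(-101)*588) + 28773 = (750 - 296940) + 28773 = -296190 + 28773 = -267417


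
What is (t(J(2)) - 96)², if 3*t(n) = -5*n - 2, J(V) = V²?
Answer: 96100/9 ≈ 10678.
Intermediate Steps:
t(n) = -⅔ - 5*n/3 (t(n) = (-5*n - 2)/3 = (-2 - 5*n)/3 = -⅔ - 5*n/3)
(t(J(2)) - 96)² = ((-⅔ - 5/3*2²) - 96)² = ((-⅔ - 5/3*4) - 96)² = ((-⅔ - 20/3) - 96)² = (-22/3 - 96)² = (-310/3)² = 96100/9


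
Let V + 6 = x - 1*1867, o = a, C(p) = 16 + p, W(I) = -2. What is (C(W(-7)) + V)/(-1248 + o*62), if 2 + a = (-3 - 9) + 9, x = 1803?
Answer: 28/779 ≈ 0.035944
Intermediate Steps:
a = -5 (a = -2 + ((-3 - 9) + 9) = -2 + (-12 + 9) = -2 - 3 = -5)
o = -5
V = -70 (V = -6 + (1803 - 1*1867) = -6 + (1803 - 1867) = -6 - 64 = -70)
(C(W(-7)) + V)/(-1248 + o*62) = ((16 - 2) - 70)/(-1248 - 5*62) = (14 - 70)/(-1248 - 310) = -56/(-1558) = -56*(-1/1558) = 28/779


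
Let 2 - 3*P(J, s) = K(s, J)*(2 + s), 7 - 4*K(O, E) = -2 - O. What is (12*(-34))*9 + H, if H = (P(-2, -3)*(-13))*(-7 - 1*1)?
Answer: -10652/3 ≈ -3550.7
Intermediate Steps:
K(O, E) = 9/4 + O/4 (K(O, E) = 7/4 - (-2 - O)/4 = 7/4 + (½ + O/4) = 9/4 + O/4)
P(J, s) = ⅔ - (2 + s)*(9/4 + s/4)/3 (P(J, s) = ⅔ - (9/4 + s/4)*(2 + s)/3 = ⅔ - (2 + s)*(9/4 + s/4)/3)
H = 364/3 (H = ((-⅚ - 11/12*(-3) - 1/12*(-3)²)*(-13))*(-7 - 1*1) = ((-⅚ + 11/4 - 1/12*9)*(-13))*(-7 - 1) = ((-⅚ + 11/4 - ¾)*(-13))*(-8) = ((7/6)*(-13))*(-8) = -91/6*(-8) = 364/3 ≈ 121.33)
(12*(-34))*9 + H = (12*(-34))*9 + 364/3 = -408*9 + 364/3 = -3672 + 364/3 = -10652/3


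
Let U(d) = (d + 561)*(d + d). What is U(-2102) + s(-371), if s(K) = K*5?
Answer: 6476509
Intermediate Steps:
s(K) = 5*K
U(d) = 2*d*(561 + d) (U(d) = (561 + d)*(2*d) = 2*d*(561 + d))
U(-2102) + s(-371) = 2*(-2102)*(561 - 2102) + 5*(-371) = 2*(-2102)*(-1541) - 1855 = 6478364 - 1855 = 6476509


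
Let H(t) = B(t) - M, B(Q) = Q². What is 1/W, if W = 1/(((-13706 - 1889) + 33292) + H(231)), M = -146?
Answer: 71204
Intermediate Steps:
H(t) = 146 + t² (H(t) = t² - 1*(-146) = t² + 146 = 146 + t²)
W = 1/71204 (W = 1/(((-13706 - 1889) + 33292) + (146 + 231²)) = 1/((-15595 + 33292) + (146 + 53361)) = 1/(17697 + 53507) = 1/71204 ≈ 1.4044e-5)
1/W = 1/(1/71204) = 71204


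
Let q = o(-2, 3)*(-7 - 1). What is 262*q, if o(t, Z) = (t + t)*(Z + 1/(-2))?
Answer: 20960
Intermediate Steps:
o(t, Z) = 2*t*(-1/2 + Z) (o(t, Z) = (2*t)*(Z - 1/2) = (2*t)*(-1/2 + Z) = 2*t*(-1/2 + Z))
q = 80 (q = (-2*(-1 + 2*3))*(-7 - 1) = -2*(-1 + 6)*(-8) = -2*5*(-8) = -10*(-8) = 80)
262*q = 262*80 = 20960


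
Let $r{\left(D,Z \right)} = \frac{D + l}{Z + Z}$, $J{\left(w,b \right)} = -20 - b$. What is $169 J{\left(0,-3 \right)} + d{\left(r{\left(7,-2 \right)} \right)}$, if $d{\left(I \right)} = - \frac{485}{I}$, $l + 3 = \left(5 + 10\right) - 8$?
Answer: $- \frac{29663}{11} \approx -2696.6$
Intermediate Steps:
$l = 4$ ($l = -3 + \left(\left(5 + 10\right) - 8\right) = -3 + \left(15 - 8\right) = -3 + 7 = 4$)
$r{\left(D,Z \right)} = \frac{4 + D}{2 Z}$ ($r{\left(D,Z \right)} = \frac{D + 4}{Z + Z} = \frac{4 + D}{2 Z}$)
$169 J{\left(0,-3 \right)} + d{\left(r{\left(7,-2 \right)} \right)} = 169 \left(-20 - -3\right) - \frac{485}{\frac{1}{2} \frac{1}{-2} \left(4 + 7\right)} = 169 \left(-20 + 3\right) - \frac{485}{\frac{1}{2} \left(- \frac{1}{2}\right) 11} = 169 \left(-17\right) - \frac{485}{- \frac{11}{4}} = -2873 - - \frac{1940}{11} = -2873 + \frac{1940}{11} = - \frac{29663}{11}$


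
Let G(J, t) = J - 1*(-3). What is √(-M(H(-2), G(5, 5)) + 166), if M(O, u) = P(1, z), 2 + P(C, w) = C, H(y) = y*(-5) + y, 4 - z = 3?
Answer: √167 ≈ 12.923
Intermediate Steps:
z = 1 (z = 4 - 1*3 = 4 - 3 = 1)
G(J, t) = 3 + J (G(J, t) = J + 3 = 3 + J)
H(y) = -4*y (H(y) = -5*y + y = -4*y)
P(C, w) = -2 + C
M(O, u) = -1 (M(O, u) = -2 + 1 = -1)
√(-M(H(-2), G(5, 5)) + 166) = √(-1*(-1) + 166) = √(1 + 166) = √167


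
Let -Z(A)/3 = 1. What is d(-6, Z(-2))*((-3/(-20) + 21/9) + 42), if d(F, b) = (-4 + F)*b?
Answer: 2669/2 ≈ 1334.5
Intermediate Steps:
Z(A) = -3 (Z(A) = -3*1 = -3)
d(F, b) = b*(-4 + F)
d(-6, Z(-2))*((-3/(-20) + 21/9) + 42) = (-3*(-4 - 6))*((-3/(-20) + 21/9) + 42) = (-3*(-10))*((-3*(-1/20) + 21*(⅑)) + 42) = 30*((3/20 + 7/3) + 42) = 30*(149/60 + 42) = 30*(2669/60) = 2669/2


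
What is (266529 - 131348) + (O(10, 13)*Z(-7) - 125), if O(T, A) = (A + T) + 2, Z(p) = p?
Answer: 134881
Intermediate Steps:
O(T, A) = 2 + A + T
(266529 - 131348) + (O(10, 13)*Z(-7) - 125) = (266529 - 131348) + ((2 + 13 + 10)*(-7) - 125) = 135181 + (25*(-7) - 125) = 135181 + (-175 - 125) = 135181 - 300 = 134881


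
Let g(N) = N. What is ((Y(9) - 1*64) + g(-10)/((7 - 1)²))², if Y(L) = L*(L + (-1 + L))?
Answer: 2550409/324 ≈ 7871.6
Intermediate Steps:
Y(L) = L*(-1 + 2*L)
((Y(9) - 1*64) + g(-10)/((7 - 1)²))² = ((9*(-1 + 2*9) - 1*64) - 10/(7 - 1)²)² = ((9*(-1 + 18) - 64) - 10/(6²))² = ((9*17 - 64) - 10/36)² = ((153 - 64) - 10*1/36)² = (89 - 5/18)² = (1597/18)² = 2550409/324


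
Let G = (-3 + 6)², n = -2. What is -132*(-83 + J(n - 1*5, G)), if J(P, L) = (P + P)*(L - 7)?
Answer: 14652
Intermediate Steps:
G = 9 (G = 3² = 9)
J(P, L) = 2*P*(-7 + L) (J(P, L) = (2*P)*(-7 + L) = 2*P*(-7 + L))
-132*(-83 + J(n - 1*5, G)) = -132*(-83 + 2*(-2 - 1*5)*(-7 + 9)) = -132*(-83 + 2*(-2 - 5)*2) = -132*(-83 + 2*(-7)*2) = -132*(-83 - 28) = -132*(-111) = 14652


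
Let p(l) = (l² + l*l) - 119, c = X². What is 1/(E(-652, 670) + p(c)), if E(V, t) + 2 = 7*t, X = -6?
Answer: 1/7161 ≈ 0.00013965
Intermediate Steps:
E(V, t) = -2 + 7*t
c = 36 (c = (-6)² = 36)
p(l) = -119 + 2*l² (p(l) = (l² + l²) - 119 = 2*l² - 119 = -119 + 2*l²)
1/(E(-652, 670) + p(c)) = 1/((-2 + 7*670) + (-119 + 2*36²)) = 1/((-2 + 4690) + (-119 + 2*1296)) = 1/(4688 + (-119 + 2592)) = 1/(4688 + 2473) = 1/7161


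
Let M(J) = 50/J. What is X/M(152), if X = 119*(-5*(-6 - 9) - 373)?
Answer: -2695112/25 ≈ -1.0780e+5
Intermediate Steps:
X = -35462 (X = 119*(-5*(-15) - 373) = 119*(75 - 373) = 119*(-298) = -35462)
X/M(152) = -35462/(50/152) = -35462/(50*(1/152)) = -35462/25/76 = -35462*76/25 = -2695112/25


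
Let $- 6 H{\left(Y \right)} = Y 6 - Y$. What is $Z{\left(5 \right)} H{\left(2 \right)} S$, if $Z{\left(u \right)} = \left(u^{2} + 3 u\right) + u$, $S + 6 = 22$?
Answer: $-1200$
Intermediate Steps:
$S = 16$ ($S = -6 + 22 = 16$)
$Z{\left(u \right)} = u^{2} + 4 u$
$H{\left(Y \right)} = - \frac{5 Y}{6}$ ($H{\left(Y \right)} = - \frac{Y 6 - Y}{6} = - \frac{6 Y - Y}{6} = - \frac{5 Y}{6}$)
$Z{\left(5 \right)} H{\left(2 \right)} S = 5 \left(4 + 5\right) \left(\left(- \frac{5}{6}\right) 2\right) 16 = 5 \cdot 9 \left(- \frac{5}{3}\right) 16 = 45 \left(- \frac{5}{3}\right) 16 = \left(-75\right) 16 = -1200$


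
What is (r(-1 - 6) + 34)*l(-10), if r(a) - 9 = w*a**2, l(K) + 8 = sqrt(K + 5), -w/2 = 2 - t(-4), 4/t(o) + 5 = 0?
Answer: 9256/5 - 1157*I*sqrt(5)/5 ≈ 1851.2 - 517.43*I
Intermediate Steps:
t(o) = -4/5 (t(o) = 4/(-5 + 0) = 4/(-5) = 4*(-1/5) = -4/5)
w = -28/5 (w = -2*(2 - 1*(-4/5)) = -2*(2 + 4/5) = -2*14/5 = -28/5 ≈ -5.6000)
l(K) = -8 + sqrt(5 + K) (l(K) = -8 + sqrt(K + 5) = -8 + sqrt(5 + K))
r(a) = 9 - 28*a**2/5
(r(-1 - 6) + 34)*l(-10) = ((9 - 28*(-1 - 6)**2/5) + 34)*(-8 + sqrt(5 - 10)) = ((9 - 28/5*(-7)**2) + 34)*(-8 + sqrt(-5)) = ((9 - 28/5*49) + 34)*(-8 + I*sqrt(5)) = ((9 - 1372/5) + 34)*(-8 + I*sqrt(5)) = (-1327/5 + 34)*(-8 + I*sqrt(5)) = -1157*(-8 + I*sqrt(5))/5 = 9256/5 - 1157*I*sqrt(5)/5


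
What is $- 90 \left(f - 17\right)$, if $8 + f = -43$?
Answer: $6120$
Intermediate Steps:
$f = -51$ ($f = -8 - 43 = -51$)
$- 90 \left(f - 17\right) = - 90 \left(-51 - 17\right) = \left(-90\right) \left(-68\right) = 6120$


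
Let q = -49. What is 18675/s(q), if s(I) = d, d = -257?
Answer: -18675/257 ≈ -72.665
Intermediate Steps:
s(I) = -257
18675/s(q) = 18675/(-257) = 18675*(-1/257) = -18675/257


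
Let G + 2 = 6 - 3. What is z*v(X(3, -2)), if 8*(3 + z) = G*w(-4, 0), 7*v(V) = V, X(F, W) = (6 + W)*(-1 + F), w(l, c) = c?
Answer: -24/7 ≈ -3.4286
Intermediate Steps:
X(F, W) = (-1 + F)*(6 + W)
v(V) = V/7
G = 1 (G = -2 + (6 - 3) = -2 + 3 = 1)
z = -3 (z = -3 + (1*0)/8 = -3 + (1/8)*0 = -3 + 0 = -3)
z*v(X(3, -2)) = -3*(-6 - 1*(-2) + 6*3 + 3*(-2))/7 = -3*(-6 + 2 + 18 - 6)/7 = -3*8/7 = -24/7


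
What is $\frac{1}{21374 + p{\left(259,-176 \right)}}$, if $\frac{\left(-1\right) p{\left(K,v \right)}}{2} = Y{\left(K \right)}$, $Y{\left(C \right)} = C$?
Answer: $\frac{1}{20856} \approx 4.7948 \cdot 10^{-5}$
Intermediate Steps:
$p{\left(K,v \right)} = - 2 K$
$\frac{1}{21374 + p{\left(259,-176 \right)}} = \frac{1}{21374 - 518} = \frac{1}{20856}$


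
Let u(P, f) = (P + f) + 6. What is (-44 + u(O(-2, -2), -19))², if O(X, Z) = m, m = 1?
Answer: 3136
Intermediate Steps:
O(X, Z) = 1
u(P, f) = 6 + P + f
(-44 + u(O(-2, -2), -19))² = (-44 + (6 + 1 - 19))² = (-44 - 12)² = (-56)² = 3136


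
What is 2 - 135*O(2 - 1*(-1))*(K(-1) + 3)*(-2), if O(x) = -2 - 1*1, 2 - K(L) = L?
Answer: -4858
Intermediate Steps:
K(L) = 2 - L
O(x) = -3 (O(x) = -2 - 1 = -3)
2 - 135*O(2 - 1*(-1))*(K(-1) + 3)*(-2) = 2 - 135*(-3*((2 - 1*(-1)) + 3))*(-2) = 2 - 135*(-3*((2 + 1) + 3))*(-2) = 2 - 135*(-3*(3 + 3))*(-2) = 2 - 135*(-3*6)*(-2) = 2 - (-2430)*(-2) = 2 - 135*36 = 2 - 4860 = -4858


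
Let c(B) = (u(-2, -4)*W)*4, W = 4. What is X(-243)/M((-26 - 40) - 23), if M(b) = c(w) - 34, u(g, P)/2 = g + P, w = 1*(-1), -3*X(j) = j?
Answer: -81/226 ≈ -0.35841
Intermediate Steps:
X(j) = -j/3
w = -1
u(g, P) = 2*P + 2*g (u(g, P) = 2*(g + P) = 2*(P + g) = 2*P + 2*g)
c(B) = -192 (c(B) = ((2*(-4) + 2*(-2))*4)*4 = ((-8 - 4)*4)*4 = -12*4*4 = -48*4 = -192)
M(b) = -226 (M(b) = -192 - 34 = -226)
X(-243)/M((-26 - 40) - 23) = -⅓*(-243)/(-226) = 81*(-1/226) = -81/226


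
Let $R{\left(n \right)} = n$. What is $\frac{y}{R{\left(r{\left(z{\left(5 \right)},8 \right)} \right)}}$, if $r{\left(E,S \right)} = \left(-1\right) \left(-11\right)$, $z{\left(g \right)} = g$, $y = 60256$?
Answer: $\frac{60256}{11} \approx 5477.8$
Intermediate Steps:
$r{\left(E,S \right)} = 11$
$\frac{y}{R{\left(r{\left(z{\left(5 \right)},8 \right)} \right)}} = \frac{60256}{11}$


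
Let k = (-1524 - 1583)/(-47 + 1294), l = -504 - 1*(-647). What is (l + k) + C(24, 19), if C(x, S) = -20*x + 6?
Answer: -415864/1247 ≈ -333.49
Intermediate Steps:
l = 143 (l = -504 + 647 = 143)
k = -3107/1247 ≈ -2.4916
C(x, S) = 6 - 20*x
(l + k) + C(24, 19) = (143 - 3107/1247) + (6 - 20*24) = 175214/1247 + (6 - 480) = 175214/1247 - 474 = -415864/1247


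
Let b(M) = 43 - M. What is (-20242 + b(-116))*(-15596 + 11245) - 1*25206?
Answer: 87355927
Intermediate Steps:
(-20242 + b(-116))*(-15596 + 11245) - 1*25206 = (-20242 + (43 - 1*(-116)))*(-15596 + 11245) - 1*25206 = (-20242 + (43 + 116))*(-4351) - 25206 = (-20242 + 159)*(-4351) - 25206 = -20083*(-4351) - 25206 = 87381133 - 25206 = 87355927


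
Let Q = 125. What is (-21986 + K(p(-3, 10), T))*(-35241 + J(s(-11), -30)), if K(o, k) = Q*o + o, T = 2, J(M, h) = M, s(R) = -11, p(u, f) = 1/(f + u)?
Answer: 774415936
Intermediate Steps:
K(o, k) = 126*o (K(o, k) = 125*o + o = 126*o)
(-21986 + K(p(-3, 10), T))*(-35241 + J(s(-11), -30)) = (-21986 + 126/(10 - 3))*(-35241 - 11) = (-21986 + 126/7)*(-35252) = (-21986 + 126*(⅐))*(-35252) = (-21986 + 18)*(-35252) = -21968*(-35252) = 774415936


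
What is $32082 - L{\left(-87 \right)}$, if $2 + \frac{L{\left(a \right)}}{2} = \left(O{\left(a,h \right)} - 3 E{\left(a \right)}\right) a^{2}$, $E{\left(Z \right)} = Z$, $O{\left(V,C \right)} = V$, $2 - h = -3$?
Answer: $-2601926$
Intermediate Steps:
$h = 5$ ($h = 2 - -3 = 2 + 3 = 5$)
$L{\left(a \right)} = -4 - 4 a^{3}$ ($L{\left(a \right)} = -4 + 2 \left(a - 3 a\right) a^{2} = -4 + 2 - 2 a a^{2} = -4 + 2 \left(- 2 a^{3}\right) = -4 - 4 a^{3}$)
$32082 - L{\left(-87 \right)} = 32082 - \left(-4 - 4 \left(-87\right)^{3}\right) = 32082 - \left(-4 - -2634012\right) = 32082 - \left(-4 + 2634012\right) = 32082 - 2634008 = -2601926$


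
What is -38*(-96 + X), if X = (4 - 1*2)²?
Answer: 3496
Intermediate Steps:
X = 4 (X = (4 - 2)² = 2² = 4)
-38*(-96 + X) = -38*(-96 + 4) = -38*(-92) = 3496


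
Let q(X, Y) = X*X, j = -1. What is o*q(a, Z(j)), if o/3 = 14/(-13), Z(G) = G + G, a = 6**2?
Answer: -54432/13 ≈ -4187.1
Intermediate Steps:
a = 36
Z(G) = 2*G
q(X, Y) = X**2
o = -42/13 (o = 3*(14/(-13)) = 3*(14*(-1/13)) = 3*(-14/13) = -42/13 ≈ -3.2308)
o*q(a, Z(j)) = -42/13*36**2 = -42/13*1296 = -54432/13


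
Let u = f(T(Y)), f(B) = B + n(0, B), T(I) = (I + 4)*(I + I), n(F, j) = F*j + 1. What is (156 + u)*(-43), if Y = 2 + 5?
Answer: -13373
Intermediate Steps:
Y = 7
n(F, j) = 1 + F*j
T(I) = 2*I*(4 + I) (T(I) = (4 + I)*(2*I) = 2*I*(4 + I))
f(B) = 1 + B (f(B) = B + (1 + 0*B) = B + (1 + 0) = B + 1 = 1 + B)
u = 155 (u = 1 + 2*7*(4 + 7) = 1 + 2*7*11 = 1 + 154 = 155)
(156 + u)*(-43) = (156 + 155)*(-43) = 311*(-43) = -13373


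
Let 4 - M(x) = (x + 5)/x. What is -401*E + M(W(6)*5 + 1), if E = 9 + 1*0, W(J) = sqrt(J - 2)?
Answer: -39671/11 ≈ -3606.5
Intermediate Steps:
W(J) = sqrt(-2 + J)
E = 9 (E = 9 + 0 = 9)
M(x) = 4 - (5 + x)/x (M(x) = 4 - (x + 5)/x = 4 - (5 + x)/x)
-401*E + M(W(6)*5 + 1) = -401*9 + (3 - 5/(sqrt(-2 + 6)*5 + 1)) = -3609 + (3 - 5/(sqrt(4)*5 + 1)) = -3609 + (3 - 5/(2*5 + 1)) = -3609 + (3 - 5/(10 + 1)) = -3609 + (3 - 5/11) = -3609 + 28/11 = -39671/11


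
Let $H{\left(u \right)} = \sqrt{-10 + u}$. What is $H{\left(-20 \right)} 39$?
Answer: $39 i \sqrt{30} \approx 213.61 i$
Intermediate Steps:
$H{\left(-20 \right)} 39 = \sqrt{-10 - 20} \cdot 39 = \sqrt{-30} \cdot 39 = i \sqrt{30} \cdot 39 = 39 i \sqrt{30}$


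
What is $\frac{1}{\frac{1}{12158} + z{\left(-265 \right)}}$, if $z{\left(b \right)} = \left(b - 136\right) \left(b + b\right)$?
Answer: $\frac{12158}{2583939741} \approx 4.7052 \cdot 10^{-6}$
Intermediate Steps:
$z{\left(b \right)} = 2 b \left(-136 + b\right)$ ($z{\left(b \right)} = \left(-136 + b\right) 2 b = 2 b \left(-136 + b\right)$)
$\frac{1}{\frac{1}{12158} + z{\left(-265 \right)}} = \frac{1}{\frac{1}{12158} + 2 \left(-265\right) \left(-136 - 265\right)} = \frac{1}{\frac{1}{12158} + 2 \left(-265\right) \left(-401\right)} = \frac{1}{\frac{1}{12158} + 212530} = \frac{1}{\frac{2583939741}{12158}} = \frac{12158}{2583939741}$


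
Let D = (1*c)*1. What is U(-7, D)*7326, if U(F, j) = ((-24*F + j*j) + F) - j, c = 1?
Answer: 1179486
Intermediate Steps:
D = 1 (D = (1*1)*1 = 1*1 = 1)
U(F, j) = j² - j - 23*F (U(F, j) = ((-24*F + j²) + F) - j = ((j² - 24*F) + F) - j = (j² - 23*F) - j = j² - j - 23*F)
U(-7, D)*7326 = (1² - 1*1 - 23*(-7))*7326 = (1 - 1 + 161)*7326 = 161*7326 = 1179486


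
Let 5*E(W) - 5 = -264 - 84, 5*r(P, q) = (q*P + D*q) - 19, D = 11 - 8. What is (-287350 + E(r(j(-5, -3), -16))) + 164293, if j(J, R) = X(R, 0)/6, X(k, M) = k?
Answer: -615628/5 ≈ -1.2313e+5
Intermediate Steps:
D = 3
j(J, R) = R/6
r(P, q) = -19/5 + 3*q/5 + P*q/5 (r(P, q) = ((q*P + 3*q) - 19)/5 = ((P*q + 3*q) - 19)/5 = ((3*q + P*q) - 19)/5 = (-19 + 3*q + P*q)/5 = -19/5 + 3*q/5 + P*q/5)
E(W) = -343/5 (E(W) = 1 + (-264 - 84)/5 = 1 + (⅕)*(-348) = 1 - 348/5 = -343/5)
(-287350 + E(r(j(-5, -3), -16))) + 164293 = (-287350 - 343/5) + 164293 = -1437093/5 + 164293 = -615628/5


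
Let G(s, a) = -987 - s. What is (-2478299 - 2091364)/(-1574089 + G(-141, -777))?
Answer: 4569663/1574935 ≈ 2.9015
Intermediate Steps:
(-2478299 - 2091364)/(-1574089 + G(-141, -777)) = (-2478299 - 2091364)/(-1574089 + (-987 - 1*(-141))) = -4569663/(-1574089 + (-987 + 141)) = -4569663/(-1574089 - 846) = -4569663/(-1574935) = -4569663*(-1/1574935) = 4569663/1574935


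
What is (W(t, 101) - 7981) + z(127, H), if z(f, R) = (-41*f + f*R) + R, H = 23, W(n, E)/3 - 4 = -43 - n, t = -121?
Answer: -9998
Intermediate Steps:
W(n, E) = -117 - 3*n (W(n, E) = 12 + 3*(-43 - n) = 12 + (-129 - 3*n) = -117 - 3*n)
z(f, R) = R - 41*f + R*f (z(f, R) = (-41*f + R*f) + R = R - 41*f + R*f)
(W(t, 101) - 7981) + z(127, H) = ((-117 - 3*(-121)) - 7981) + (23 - 41*127 + 23*127) = ((-117 + 363) - 7981) + (23 - 5207 + 2921) = (246 - 7981) - 2263 = -7735 - 2263 = -9998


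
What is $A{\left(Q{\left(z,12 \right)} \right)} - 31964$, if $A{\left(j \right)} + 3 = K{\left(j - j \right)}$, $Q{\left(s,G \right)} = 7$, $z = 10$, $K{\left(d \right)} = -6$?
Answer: $-31973$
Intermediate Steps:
$A{\left(j \right)} = -9$ ($A{\left(j \right)} = -3 - 6 = -9$)
$A{\left(Q{\left(z,12 \right)} \right)} - 31964 = -9 - 31964 = -31973$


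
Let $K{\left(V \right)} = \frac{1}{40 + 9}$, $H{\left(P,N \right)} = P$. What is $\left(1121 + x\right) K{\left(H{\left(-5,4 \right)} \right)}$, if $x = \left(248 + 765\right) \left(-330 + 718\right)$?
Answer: $\frac{394165}{49} \approx 8044.2$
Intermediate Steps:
$K{\left(V \right)} = \frac{1}{49}$
$x = 393044$ ($x = 1013 \cdot 388 = 393044$)
$\left(1121 + x\right) K{\left(H{\left(-5,4 \right)} \right)} = \left(1121 + 393044\right) \frac{1}{49} = 394165 \cdot \frac{1}{49} = \frac{394165}{49}$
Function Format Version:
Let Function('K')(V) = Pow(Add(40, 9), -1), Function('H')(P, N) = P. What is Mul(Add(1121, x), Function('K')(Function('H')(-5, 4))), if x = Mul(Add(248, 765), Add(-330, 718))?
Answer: Rational(394165, 49) ≈ 8044.2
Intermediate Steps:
Function('K')(V) = Rational(1, 49) (Function('K')(V) = Pow(49, -1) = Rational(1, 49))
x = 393044 (x = Mul(1013, 388) = 393044)
Mul(Add(1121, x), Function('K')(Function('H')(-5, 4))) = Mul(Add(1121, 393044), Rational(1, 49)) = Mul(394165, Rational(1, 49)) = Rational(394165, 49)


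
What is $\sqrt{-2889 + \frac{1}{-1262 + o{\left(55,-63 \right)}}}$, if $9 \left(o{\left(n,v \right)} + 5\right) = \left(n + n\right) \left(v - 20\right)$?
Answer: $\frac{3 i \sqrt{135334933102}}{20533} \approx 53.749 i$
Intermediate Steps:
$o{\left(n,v \right)} = -5 + \frac{2 n \left(-20 + v\right)}{9}$ ($o{\left(n,v \right)} = -5 + \frac{\left(n + n\right) \left(v - 20\right)}{9} = -5 + \frac{2 n \left(-20 + v\right)}{9}$)
$\sqrt{-2889 + \frac{1}{-1262 + o{\left(55,-63 \right)}}} = \sqrt{-2889 + \frac{1}{-1262 - \left(\frac{2245}{9} + 770\right)}} = \sqrt{-2889 + \frac{1}{-1262 - \frac{9175}{9}}} = \sqrt{-2889 + \frac{1}{- \frac{20533}{9}}} = \sqrt{-2889 - \frac{9}{20533}} = \sqrt{- \frac{59319846}{20533}} = \frac{3 i \sqrt{135334933102}}{20533}$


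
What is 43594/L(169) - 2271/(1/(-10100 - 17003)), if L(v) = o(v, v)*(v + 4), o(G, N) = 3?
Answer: 31944967441/519 ≈ 6.1551e+7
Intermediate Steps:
L(v) = 12 + 3*v (L(v) = 3*(v + 4) = 3*(4 + v) = 12 + 3*v)
43594/L(169) - 2271/(1/(-10100 - 17003)) = 43594/(12 + 3*169) - 2271/(1/(-10100 - 17003)) = 43594/(12 + 507) - 2271/(1/(-27103)) = 43594/519 - 2271/(-1/27103) = 43594*(1/519) - 2271*(-27103) = 43594/519 + 61550913 = 31944967441/519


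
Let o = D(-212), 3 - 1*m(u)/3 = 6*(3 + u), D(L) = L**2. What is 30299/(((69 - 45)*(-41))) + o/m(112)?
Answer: -867245/16488 ≈ -52.599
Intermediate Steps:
m(u) = -45 - 18*u (m(u) = 9 - 18*(3 + u) = 9 - 3*(18 + 6*u) = 9 + (-54 - 18*u) = -45 - 18*u)
o = 44944 (o = (-212)**2 = 44944)
30299/(((69 - 45)*(-41))) + o/m(112) = 30299/(((69 - 45)*(-41))) + 44944/(-45 - 18*112) = 30299/((24*(-41))) + 44944/(-45 - 2016) = 30299/(-984) + 44944/(-2061) = 30299*(-1/984) + 44944*(-1/2061) = -739/24 - 44944/2061 = -867245/16488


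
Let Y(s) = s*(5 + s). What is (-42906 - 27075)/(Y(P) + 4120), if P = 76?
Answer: -69981/10276 ≈ -6.8101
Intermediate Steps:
(-42906 - 27075)/(Y(P) + 4120) = (-42906 - 27075)/(76*(5 + 76) + 4120) = -69981/(76*81 + 4120) = -69981/(6156 + 4120) = -69981/10276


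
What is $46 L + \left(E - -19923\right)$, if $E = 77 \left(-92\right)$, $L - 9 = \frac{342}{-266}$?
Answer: $\frac{92357}{7} \approx 13194.0$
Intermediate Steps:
$L = \frac{54}{7}$ ($L = 9 + \frac{342}{-266} = 9 + 342 \left(- \frac{1}{266}\right) = 9 - \frac{9}{7} = \frac{54}{7} \approx 7.7143$)
$E = -7084$
$46 L + \left(E - -19923\right) = 46 \cdot \frac{54}{7} - -12839 = \frac{2484}{7} + \left(-7084 + 19923\right) = \frac{2484}{7} + 12839 = \frac{92357}{7}$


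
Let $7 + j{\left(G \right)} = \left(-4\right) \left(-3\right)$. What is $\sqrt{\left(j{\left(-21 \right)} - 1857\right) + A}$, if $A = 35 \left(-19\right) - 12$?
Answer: $3 i \sqrt{281} \approx 50.289 i$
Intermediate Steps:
$j{\left(G \right)} = 5$ ($j{\left(G \right)} = -7 - -12 = -7 + 12 = 5$)
$A = -677$ ($A = -665 - 12 = -677$)
$\sqrt{\left(j{\left(-21 \right)} - 1857\right) + A} = \sqrt{\left(5 - 1857\right) - 677} = \sqrt{-1852 - 677} = \sqrt{-2529} = 3 i \sqrt{281}$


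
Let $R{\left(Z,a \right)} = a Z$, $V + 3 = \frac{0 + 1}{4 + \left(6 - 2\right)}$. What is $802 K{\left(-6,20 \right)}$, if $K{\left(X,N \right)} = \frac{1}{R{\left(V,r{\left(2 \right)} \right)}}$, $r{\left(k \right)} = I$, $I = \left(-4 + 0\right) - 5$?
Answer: $\frac{6416}{207} \approx 30.995$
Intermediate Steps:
$V = - \frac{23}{8}$ ($V = -3 + \frac{0 + 1}{4 + \left(6 - 2\right)} = -3 + 1 \frac{1}{4 + 4} = -3 + 1 \cdot \frac{1}{8} = -3 + \frac{1}{8} = - \frac{23}{8} \approx -2.875$)
$I = -9$ ($I = -4 - 5 = -9$)
$r{\left(k \right)} = -9$
$R{\left(Z,a \right)} = Z a$
$K{\left(X,N \right)} = \frac{8}{207}$ ($K{\left(X,N \right)} = \frac{1}{\left(- \frac{23}{8}\right) \left(-9\right)} = \frac{1}{\frac{207}{8}} = \frac{8}{207}$)
$802 K{\left(-6,20 \right)} = 802 \cdot \frac{8}{207} = \frac{6416}{207}$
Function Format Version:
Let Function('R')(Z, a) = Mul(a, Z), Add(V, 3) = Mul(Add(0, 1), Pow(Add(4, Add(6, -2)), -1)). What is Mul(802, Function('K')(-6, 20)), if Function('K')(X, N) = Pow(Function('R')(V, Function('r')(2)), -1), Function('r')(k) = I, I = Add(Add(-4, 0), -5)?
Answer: Rational(6416, 207) ≈ 30.995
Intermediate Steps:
V = Rational(-23, 8) (V = Add(-3, Mul(Add(0, 1), Pow(Add(4, Add(6, -2)), -1))) = Add(-3, Mul(1, Pow(Add(4, 4), -1))) = Add(-3, Mul(1, Pow(8, -1))) = Add(-3, Mul(1, Rational(1, 8))) = Add(-3, Rational(1, 8)) = Rational(-23, 8) ≈ -2.8750)
I = -9 (I = Add(-4, -5) = -9)
Function('r')(k) = -9
Function('R')(Z, a) = Mul(Z, a)
Function('K')(X, N) = Rational(8, 207) (Function('K')(X, N) = Pow(Mul(Rational(-23, 8), -9), -1) = Pow(Rational(207, 8), -1) = Rational(8, 207))
Mul(802, Function('K')(-6, 20)) = Mul(802, Rational(8, 207)) = Rational(6416, 207)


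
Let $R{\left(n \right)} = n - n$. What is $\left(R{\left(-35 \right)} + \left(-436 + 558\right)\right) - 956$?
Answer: $-834$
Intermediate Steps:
$R{\left(n \right)} = 0$
$\left(R{\left(-35 \right)} + \left(-436 + 558\right)\right) - 956 = \left(0 + \left(-436 + 558\right)\right) - 956 = \left(0 + 122\right) - 956 = 122 - 956 = -834$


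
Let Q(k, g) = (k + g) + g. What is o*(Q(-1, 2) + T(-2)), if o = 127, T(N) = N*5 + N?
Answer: -1143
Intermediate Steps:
T(N) = 6*N (T(N) = 5*N + N = 6*N)
Q(k, g) = k + 2*g (Q(k, g) = (g + k) + g = k + 2*g)
o*(Q(-1, 2) + T(-2)) = 127*((-1 + 2*2) + 6*(-2)) = 127*((-1 + 4) - 12) = 127*(3 - 12) = 127*(-9) = -1143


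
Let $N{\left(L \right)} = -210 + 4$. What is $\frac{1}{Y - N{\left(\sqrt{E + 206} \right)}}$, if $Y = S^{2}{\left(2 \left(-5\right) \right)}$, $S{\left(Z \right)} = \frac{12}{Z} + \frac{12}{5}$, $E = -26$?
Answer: $\frac{25}{5186} \approx 0.0048207$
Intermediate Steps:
$S{\left(Z \right)} = \frac{12}{5} + \frac{12}{Z}$ ($S{\left(Z \right)} = \frac{12}{Z} + 12 \cdot \frac{1}{5} = \frac{12}{Z} + \frac{12}{5} = \frac{12}{5} + \frac{12}{Z}$)
$N{\left(L \right)} = -206$
$Y = \frac{36}{25}$ ($Y = \left(\frac{12}{5} + \frac{12}{2 \left(-5\right)}\right)^{2} = \left(\frac{12}{5} + \frac{12}{-10}\right)^{2} = \left(\frac{12}{5} + 12 \left(- \frac{1}{10}\right)\right)^{2} = \left(\frac{12}{5} - \frac{6}{5}\right)^{2} = \left(\frac{6}{5}\right)^{2} = \frac{36}{25} \approx 1.44$)
$\frac{1}{Y - N{\left(\sqrt{E + 206} \right)}} = \frac{1}{\frac{36}{25} - -206} = \frac{1}{\frac{36}{25} + 206} = \frac{1}{\frac{5186}{25}} = \frac{25}{5186}$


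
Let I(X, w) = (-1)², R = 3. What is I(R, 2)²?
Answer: 1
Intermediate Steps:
I(X, w) = 1
I(R, 2)² = 1² = 1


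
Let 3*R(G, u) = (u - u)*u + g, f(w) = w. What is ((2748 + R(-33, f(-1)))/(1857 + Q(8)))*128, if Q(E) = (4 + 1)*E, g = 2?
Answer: 150784/813 ≈ 185.47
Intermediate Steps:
Q(E) = 5*E
R(G, u) = ⅔ (R(G, u) = ((u - u)*u + 2)/3 = (0*u + 2)/3 = (0 + 2)/3 = (⅓)*2 = ⅔)
((2748 + R(-33, f(-1)))/(1857 + Q(8)))*128 = ((2748 + ⅔)/(1857 + 5*8))*128 = (8246/(3*(1857 + 40)))*128 = ((8246/3)/1897)*128 = ((8246/3)*(1/1897))*128 = (1178/813)*128 = 150784/813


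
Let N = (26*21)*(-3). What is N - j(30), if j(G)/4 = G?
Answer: -1758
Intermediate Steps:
N = -1638 (N = 546*(-3) = -1638)
j(G) = 4*G
N - j(30) = -1638 - 4*30 = -1638 - 1*120 = -1638 - 120 = -1758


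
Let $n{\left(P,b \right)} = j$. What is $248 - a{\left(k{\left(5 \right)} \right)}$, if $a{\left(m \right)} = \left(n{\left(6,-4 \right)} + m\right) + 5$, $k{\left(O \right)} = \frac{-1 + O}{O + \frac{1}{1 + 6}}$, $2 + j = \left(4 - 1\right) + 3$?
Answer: $\frac{2144}{9} \approx 238.22$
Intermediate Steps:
$j = 4$ ($j = -2 + \left(\left(4 - 1\right) + 3\right) = -2 + \left(3 + 3\right) = -2 + 6 = 4$)
$k{\left(O \right)} = \frac{-1 + O}{\frac{1}{7} + O}$ ($k{\left(O \right)} = \frac{-1 + O}{O + \frac{1}{7}} = \frac{-1 + O}{\frac{1}{7} + O}$)
$n{\left(P,b \right)} = 4$
$a{\left(m \right)} = 9 + m$ ($a{\left(m \right)} = \left(4 + m\right) + 5 = 9 + m$)
$248 - a{\left(k{\left(5 \right)} \right)} = 248 - \left(9 + \frac{7 \left(-1 + 5\right)}{1 + 7 \cdot 5}\right) = 248 - \left(9 + 7 \frac{1}{1 + 35} \cdot 4\right) = 248 - \left(9 + 7 \cdot \frac{1}{36} \cdot 4\right) = 248 - \left(9 + \frac{7}{9}\right) = 248 - \frac{88}{9} = \frac{2144}{9}$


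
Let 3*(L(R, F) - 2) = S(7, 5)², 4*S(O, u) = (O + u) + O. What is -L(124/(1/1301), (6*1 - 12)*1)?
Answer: -457/48 ≈ -9.5208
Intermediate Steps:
S(O, u) = O/2 + u/4 (S(O, u) = ((O + u) + O)/4 = (u + 2*O)/4 = O/2 + u/4)
L(R, F) = 457/48 (L(R, F) = 2 + ((½)*7 + (¼)*5)²/3 = 2 + (7/2 + 5/4)²/3 = 2 + (19/4)²/3 = 2 + (⅓)*(361/16) = 2 + 361/48 = 457/48)
-L(124/(1/1301), (6*1 - 12)*1) = -1*457/48 = -457/48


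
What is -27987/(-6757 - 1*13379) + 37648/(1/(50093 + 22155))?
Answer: 18256591038577/6712 ≈ 2.7200e+9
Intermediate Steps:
-27987/(-6757 - 1*13379) + 37648/(1/(50093 + 22155)) = -27987/(-6757 - 13379) + 37648/(1/72248) = -27987/(-20136) + 37648/(1/72248) = -27987*(-1/20136) + 37648*72248 = 9329/6712 + 2719992704 = 18256591038577/6712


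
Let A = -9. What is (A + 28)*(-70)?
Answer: -1330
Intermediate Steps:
(A + 28)*(-70) = (-9 + 28)*(-70) = 19*(-70) = -1330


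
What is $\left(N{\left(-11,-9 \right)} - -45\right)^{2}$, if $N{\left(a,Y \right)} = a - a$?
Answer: $2025$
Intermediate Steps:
$N{\left(a,Y \right)} = 0$
$\left(N{\left(-11,-9 \right)} - -45\right)^{2} = \left(0 - -45\right)^{2} = \left(0 + 45\right)^{2} = 45^{2} = 2025$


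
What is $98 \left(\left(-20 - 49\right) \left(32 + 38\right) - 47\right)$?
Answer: $-477946$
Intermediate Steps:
$98 \left(\left(-20 - 49\right) \left(32 + 38\right) - 47\right) = 98 \left(\left(-69\right) 70 - 47\right) = 98 \left(-4830 - 47\right) = 98 \left(-4877\right) = -477946$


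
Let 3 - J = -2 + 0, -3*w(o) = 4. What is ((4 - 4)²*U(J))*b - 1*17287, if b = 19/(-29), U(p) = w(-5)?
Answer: -17287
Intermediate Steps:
w(o) = -4/3 (w(o) = -⅓*4 = -4/3)
J = 5 (J = 3 - (-2 + 0) = 3 - 1*(-2) = 3 + 2 = 5)
U(p) = -4/3
b = -19/29 (b = 19*(-1/29) = -19/29 ≈ -0.65517)
((4 - 4)²*U(J))*b - 1*17287 = ((4 - 4)²*(-4/3))*(-19/29) - 1*17287 = (0²*(-4/3))*(-19/29) - 17287 = (0*(-4/3))*(-19/29) - 17287 = 0*(-19/29) - 17287 = 0 - 17287 = -17287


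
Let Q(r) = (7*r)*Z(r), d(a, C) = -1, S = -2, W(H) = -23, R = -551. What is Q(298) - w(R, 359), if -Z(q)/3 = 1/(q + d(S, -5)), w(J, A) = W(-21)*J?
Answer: -1256713/99 ≈ -12694.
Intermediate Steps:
w(J, A) = -23*J
Z(q) = -3/(-1 + q) (Z(q) = -3/(q - 1) = -3/(-1 + q))
Q(r) = -21*r/(-1 + r) (Q(r) = (7*r)*(-3/(-1 + r)) = -21*r/(-1 + r))
Q(298) - w(R, 359) = -21*298/(-1 + 298) - (-23)*(-551) = -21*298/297 - 1*12673 = -21*298*1/297 - 12673 = -2086/99 - 12673 = -1256713/99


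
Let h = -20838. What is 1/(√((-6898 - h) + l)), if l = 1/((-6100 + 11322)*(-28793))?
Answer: √315144943468784499994/2095977221239 ≈ 0.0084697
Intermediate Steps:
l = -1/150357046 (l = -1/28793/5222 = (1/5222)*(-1/28793) = -1/150357046 ≈ -6.6508e-9)
1/(√((-6898 - h) + l)) = 1/(√((-6898 - 1*(-20838)) - 1/150357046)) = 1/(√((-6898 + 20838) - 1/150357046)) = 1/(√(13940 - 1/150357046)) = 1/(√(2095977221239/150357046)) = 1/(√315144943468784499994/150357046) = √315144943468784499994/2095977221239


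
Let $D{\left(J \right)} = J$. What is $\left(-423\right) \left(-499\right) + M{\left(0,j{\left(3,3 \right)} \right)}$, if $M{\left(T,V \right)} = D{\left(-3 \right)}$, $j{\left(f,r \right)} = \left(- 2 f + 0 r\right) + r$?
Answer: $211074$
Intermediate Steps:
$j{\left(f,r \right)} = r - 2 f$ ($j{\left(f,r \right)} = \left(- 2 f + 0\right) + r = - 2 f + r = r - 2 f$)
$M{\left(T,V \right)} = -3$
$\left(-423\right) \left(-499\right) + M{\left(0,j{\left(3,3 \right)} \right)} = \left(-423\right) \left(-499\right) - 3 = 211077 - 3 = 211074$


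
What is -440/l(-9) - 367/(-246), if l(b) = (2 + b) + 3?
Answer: 27427/246 ≈ 111.49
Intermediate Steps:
l(b) = 5 + b
-440/l(-9) - 367/(-246) = -440/(5 - 9) - 367/(-246) = -440/(-4) - 367*(-1/246) = -440*(-¼) + 367/246 = 110 + 367/246 = 27427/246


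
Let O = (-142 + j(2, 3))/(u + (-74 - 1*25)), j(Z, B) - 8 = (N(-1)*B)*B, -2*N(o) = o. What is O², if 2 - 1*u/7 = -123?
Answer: 67081/2408704 ≈ 0.027849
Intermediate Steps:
N(o) = -o/2
u = 875 (u = 14 - 7*(-123) = 14 + 861 = 875)
j(Z, B) = 8 + B²/2 (j(Z, B) = 8 + ((-½*(-1))*B)*B = 8 + (B/2)*B = 8 + B²/2)
O = -259/1552 (O = (-142 + (8 + (½)*3²))/(875 + (-74 - 1*25)) = (-142 + (8 + (½)*9))/(875 + (-74 - 25)) = (-142 + (8 + 9/2))/(875 - 99) = (-142 + 25/2)/776 = -259/2*1/776 = -259/1552 ≈ -0.16688)
O² = (-259/1552)² = 67081/2408704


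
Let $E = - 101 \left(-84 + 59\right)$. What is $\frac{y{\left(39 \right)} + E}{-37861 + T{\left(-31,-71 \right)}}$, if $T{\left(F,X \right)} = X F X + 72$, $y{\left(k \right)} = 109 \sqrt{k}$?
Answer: $- \frac{505}{38812} - \frac{109 \sqrt{39}}{194060} \approx -0.016519$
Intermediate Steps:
$E = 2525$ ($E = \left(-101\right) \left(-25\right) = 2525$)
$T{\left(F,X \right)} = 72 + F X^{2}$ ($T{\left(F,X \right)} = F X X + 72 = F X^{2} + 72 = 72 + F X^{2}$)
$\frac{y{\left(39 \right)} + E}{-37861 + T{\left(-31,-71 \right)}} = \frac{109 \sqrt{39} + 2525}{-37861 + \left(72 - 31 \left(-71\right)^{2}\right)} = \frac{2525 + 109 \sqrt{39}}{-37861 + \left(72 - 156271\right)} = \frac{2525 + 109 \sqrt{39}}{-37861 - 156199} = \frac{2525 + 109 \sqrt{39}}{-194060} = \left(2525 + 109 \sqrt{39}\right) \left(- \frac{1}{194060}\right) = - \frac{505}{38812} - \frac{109 \sqrt{39}}{194060}$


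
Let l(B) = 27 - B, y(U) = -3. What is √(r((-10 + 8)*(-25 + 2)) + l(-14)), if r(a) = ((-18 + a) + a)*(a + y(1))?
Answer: √3223 ≈ 56.771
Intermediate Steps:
r(a) = (-18 + 2*a)*(-3 + a) (r(a) = ((-18 + a) + a)*(a - 3) = (-18 + 2*a)*(-3 + a))
√(r((-10 + 8)*(-25 + 2)) + l(-14)) = √((54 - 24*(-10 + 8)*(-25 + 2) + 2*((-10 + 8)*(-25 + 2))²) + (27 - 1*(-14))) = √((54 - (-48)*(-23) + 2*(-2*(-23))²) + (27 + 14)) = √((54 - 24*46 + 2*46²) + 41) = √((54 - 1104 + 2*2116) + 41) = √((54 - 1104 + 4232) + 41) = √(3182 + 41) = √3223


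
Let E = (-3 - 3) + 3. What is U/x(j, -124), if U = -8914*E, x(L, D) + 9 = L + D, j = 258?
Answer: 26742/125 ≈ 213.94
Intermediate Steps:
x(L, D) = -9 + D + L (x(L, D) = -9 + (L + D) = -9 + (D + L) = -9 + D + L)
E = -3 (E = -6 + 3 = -3)
U = 26742 (U = -8914*(-3) = 26742)
U/x(j, -124) = 26742/(-9 - 124 + 258) = 26742/125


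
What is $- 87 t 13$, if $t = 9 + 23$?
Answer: $-36192$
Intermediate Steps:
$t = 32$
$- 87 t 13 = \left(-87\right) 32 \cdot 13 = \left(-2784\right) 13 = -36192$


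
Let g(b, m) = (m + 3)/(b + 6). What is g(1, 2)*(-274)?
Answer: -1370/7 ≈ -195.71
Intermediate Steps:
g(b, m) = (3 + m)/(6 + b)
g(1, 2)*(-274) = ((3 + 2)/(6 + 1))*(-274) = (5/7)*(-274) = -1370/7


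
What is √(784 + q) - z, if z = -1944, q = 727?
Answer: 1944 + √1511 ≈ 1982.9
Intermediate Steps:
√(784 + q) - z = √(784 + 727) - 1*(-1944) = √1511 + 1944 = 1944 + √1511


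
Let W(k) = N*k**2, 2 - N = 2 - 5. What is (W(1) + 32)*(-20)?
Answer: -740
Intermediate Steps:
N = 5 (N = 2 - (2 - 5) = 2 - 1*(-3) = 2 + 3 = 5)
W(k) = 5*k**2
(W(1) + 32)*(-20) = (5*1**2 + 32)*(-20) = (5*1 + 32)*(-20) = (5 + 32)*(-20) = 37*(-20) = -740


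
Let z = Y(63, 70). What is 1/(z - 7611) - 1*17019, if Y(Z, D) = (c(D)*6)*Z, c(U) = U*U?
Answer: -31393060190/1844589 ≈ -17019.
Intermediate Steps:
c(U) = U²
Y(Z, D) = 6*Z*D² (Y(Z, D) = (D²*6)*Z = (6*D²)*Z = 6*Z*D²)
z = 1852200 (z = 6*63*70² = 6*63*4900 = 1852200)
1/(z - 7611) - 1*17019 = 1/(1852200 - 7611) - 1*17019 = 1/1844589 - 17019 = -31393060190/1844589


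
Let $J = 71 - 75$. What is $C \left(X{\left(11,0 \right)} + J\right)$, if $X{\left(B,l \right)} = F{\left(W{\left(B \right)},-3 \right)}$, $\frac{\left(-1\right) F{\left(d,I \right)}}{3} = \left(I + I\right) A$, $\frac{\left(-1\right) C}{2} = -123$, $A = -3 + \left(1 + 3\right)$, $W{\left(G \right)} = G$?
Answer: $3444$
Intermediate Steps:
$A = 1$ ($A = -3 + 4 = 1$)
$C = 246$ ($C = \left(-2\right) \left(-123\right) = 246$)
$F{\left(d,I \right)} = - 6 I$ ($F{\left(d,I \right)} = - 3 \left(I + I\right) 1 = - 3 \cdot 2 I 1 = - 3 \cdot 2 I = - 6 I$)
$J = -4$ ($J = 71 - 75 = -4$)
$X{\left(B,l \right)} = 18$ ($X{\left(B,l \right)} = \left(-6\right) \left(-3\right) = 18$)
$C \left(X{\left(11,0 \right)} + J\right) = 246 \left(18 - 4\right) = 246 \cdot 14 = 3444$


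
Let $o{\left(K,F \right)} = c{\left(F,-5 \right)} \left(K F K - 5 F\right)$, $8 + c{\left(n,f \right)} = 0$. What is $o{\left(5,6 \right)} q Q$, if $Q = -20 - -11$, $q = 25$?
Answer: $216000$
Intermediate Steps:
$c{\left(n,f \right)} = -8$ ($c{\left(n,f \right)} = -8 + 0 = -8$)
$o{\left(K,F \right)} = 40 F - 8 F K^{2}$ ($o{\left(K,F \right)} = - 8 \left(K F K - 5 F\right) = - 8 \left(F K K - 5 F\right) = - 8 \left(F K^{2} - 5 F\right) = - 8 \left(- 5 F + F K^{2}\right) = 40 F - 8 F K^{2}$)
$Q = -9$ ($Q = -20 + 11 = -9$)
$o{\left(5,6 \right)} q Q = 8 \cdot 6 \left(5 - 5^{2}\right) 25 \left(-9\right) = 8 \cdot 6 \left(5 - 25\right) 25 \left(-9\right) = 8 \cdot 6 \left(-20\right) 25 \left(-9\right) = \left(-960\right) 25 \left(-9\right) = \left(-24000\right) \left(-9\right) = 216000$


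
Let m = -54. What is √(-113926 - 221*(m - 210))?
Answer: I*√55582 ≈ 235.76*I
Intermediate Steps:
√(-113926 - 221*(m - 210)) = √(-113926 - 221*(-54 - 210)) = √(-113926 - 221*(-264)) = √(-113926 + 58344) = √(-55582) = I*√55582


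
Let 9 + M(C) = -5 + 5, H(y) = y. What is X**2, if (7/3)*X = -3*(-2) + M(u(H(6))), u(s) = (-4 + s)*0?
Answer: 81/49 ≈ 1.6531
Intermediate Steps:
u(s) = 0
M(C) = -9 (M(C) = -9 + (-5 + 5) = -9 + 0 = -9)
X = -9/7 (X = 3*(-3*(-2) - 9)/7 = 3*(6 - 9)/7 = (3/7)*(-3) = -9/7 ≈ -1.2857)
X**2 = (-9/7)**2 = 81/49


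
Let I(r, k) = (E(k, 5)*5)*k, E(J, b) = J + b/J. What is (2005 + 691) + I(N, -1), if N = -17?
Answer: 2726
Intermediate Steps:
I(r, k) = k*(5*k + 25/k) (I(r, k) = ((k + 5/k)*5)*k = (5*k + 25/k)*k = k*(5*k + 25/k))
(2005 + 691) + I(N, -1) = (2005 + 691) + (25 + 5*(-1)²) = 2696 + (25 + 5*1) = 2696 + (25 + 5) = 2696 + 30 = 2726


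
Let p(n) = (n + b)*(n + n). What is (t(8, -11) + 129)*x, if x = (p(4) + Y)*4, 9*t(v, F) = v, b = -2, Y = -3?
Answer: 60788/9 ≈ 6754.2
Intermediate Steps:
t(v, F) = v/9
p(n) = 2*n*(-2 + n) (p(n) = (n - 2)*(n + n) = (-2 + n)*(2*n) = 2*n*(-2 + n))
x = 52 (x = (2*4*(-2 + 4) - 3)*4 = (2*4*2 - 3)*4 = (16 - 3)*4 = 13*4 = 52)
(t(8, -11) + 129)*x = ((⅑)*8 + 129)*52 = (8/9 + 129)*52 = (1169/9)*52 = 60788/9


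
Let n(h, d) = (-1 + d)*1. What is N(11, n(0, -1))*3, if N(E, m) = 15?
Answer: 45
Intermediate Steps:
n(h, d) = -1 + d
N(11, n(0, -1))*3 = 15*3 = 45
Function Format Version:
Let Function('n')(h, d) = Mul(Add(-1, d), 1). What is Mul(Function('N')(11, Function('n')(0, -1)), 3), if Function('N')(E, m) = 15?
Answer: 45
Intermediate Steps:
Function('n')(h, d) = Add(-1, d)
Mul(Function('N')(11, Function('n')(0, -1)), 3) = Mul(15, 3) = 45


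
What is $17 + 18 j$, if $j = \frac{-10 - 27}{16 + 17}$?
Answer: $- \frac{35}{11} \approx -3.1818$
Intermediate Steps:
$j = - \frac{37}{33} \approx -1.1212$
$17 + 18 j = 17 + 18 \left(- \frac{37}{33}\right) = 17 - \frac{222}{11} = - \frac{35}{11}$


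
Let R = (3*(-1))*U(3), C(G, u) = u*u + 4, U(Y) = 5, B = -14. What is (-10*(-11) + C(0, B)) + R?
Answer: 295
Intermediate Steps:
C(G, u) = 4 + u² (C(G, u) = u² + 4 = 4 + u²)
R = -15 (R = (3*(-1))*5 = -3*5 = -15)
(-10*(-11) + C(0, B)) + R = (-10*(-11) + (4 + (-14)²)) - 15 = (110 + (4 + 196)) - 15 = (110 + 200) - 15 = 310 - 15 = 295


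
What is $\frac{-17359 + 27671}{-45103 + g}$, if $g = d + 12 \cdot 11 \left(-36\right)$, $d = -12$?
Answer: $- \frac{10312}{49867} \approx -0.20679$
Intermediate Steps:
$g = -4764$ ($g = -12 + 12 \cdot 11 \left(-36\right) = -12 + 132 \left(-36\right) = -12 - 4752 = -4764$)
$\frac{-17359 + 27671}{-45103 + g} = \frac{-17359 + 27671}{-45103 - 4764} = \frac{10312}{-49867} = 10312 \left(- \frac{1}{49867}\right) = - \frac{10312}{49867}$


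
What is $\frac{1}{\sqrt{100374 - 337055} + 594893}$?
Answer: $\frac{594893}{353897918130} - \frac{i \sqrt{236681}}{353897918130} \approx 1.681 \cdot 10^{-6} - 1.3747 \cdot 10^{-9} i$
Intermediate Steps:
$\frac{1}{\sqrt{100374 - 337055} + 594893} = \frac{1}{\sqrt{-236681} + 594893} = \frac{1}{i \sqrt{236681} + 594893} = \frac{1}{594893 + i \sqrt{236681}}$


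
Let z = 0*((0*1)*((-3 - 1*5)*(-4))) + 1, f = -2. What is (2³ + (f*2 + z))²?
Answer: 25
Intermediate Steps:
z = 1 (z = 0*(0*((-3 - 5)*(-4))) + 1 = 0*(0*(-8*(-4))) + 1 = 0*(0*32) + 1 = 0*0 + 1 = 0 + 1 = 1)
(2³ + (f*2 + z))² = (2³ + (-2*2 + 1))² = (8 + (-4 + 1))² = (8 - 3)² = 5² = 25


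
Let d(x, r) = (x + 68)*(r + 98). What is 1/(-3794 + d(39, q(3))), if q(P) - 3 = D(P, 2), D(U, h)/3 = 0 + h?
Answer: 1/7655 ≈ 0.00013063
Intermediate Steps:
D(U, h) = 3*h (D(U, h) = 3*(0 + h) = 3*h)
q(P) = 9 (q(P) = 3 + 3*2 = 3 + 6 = 9)
d(x, r) = (68 + x)*(98 + r)
1/(-3794 + d(39, q(3))) = 1/(-3794 + (6664 + 68*9 + 98*39 + 9*39)) = 1/(-3794 + (6664 + 612 + 3822 + 351)) = 1/(-3794 + 11449) = 1/7655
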